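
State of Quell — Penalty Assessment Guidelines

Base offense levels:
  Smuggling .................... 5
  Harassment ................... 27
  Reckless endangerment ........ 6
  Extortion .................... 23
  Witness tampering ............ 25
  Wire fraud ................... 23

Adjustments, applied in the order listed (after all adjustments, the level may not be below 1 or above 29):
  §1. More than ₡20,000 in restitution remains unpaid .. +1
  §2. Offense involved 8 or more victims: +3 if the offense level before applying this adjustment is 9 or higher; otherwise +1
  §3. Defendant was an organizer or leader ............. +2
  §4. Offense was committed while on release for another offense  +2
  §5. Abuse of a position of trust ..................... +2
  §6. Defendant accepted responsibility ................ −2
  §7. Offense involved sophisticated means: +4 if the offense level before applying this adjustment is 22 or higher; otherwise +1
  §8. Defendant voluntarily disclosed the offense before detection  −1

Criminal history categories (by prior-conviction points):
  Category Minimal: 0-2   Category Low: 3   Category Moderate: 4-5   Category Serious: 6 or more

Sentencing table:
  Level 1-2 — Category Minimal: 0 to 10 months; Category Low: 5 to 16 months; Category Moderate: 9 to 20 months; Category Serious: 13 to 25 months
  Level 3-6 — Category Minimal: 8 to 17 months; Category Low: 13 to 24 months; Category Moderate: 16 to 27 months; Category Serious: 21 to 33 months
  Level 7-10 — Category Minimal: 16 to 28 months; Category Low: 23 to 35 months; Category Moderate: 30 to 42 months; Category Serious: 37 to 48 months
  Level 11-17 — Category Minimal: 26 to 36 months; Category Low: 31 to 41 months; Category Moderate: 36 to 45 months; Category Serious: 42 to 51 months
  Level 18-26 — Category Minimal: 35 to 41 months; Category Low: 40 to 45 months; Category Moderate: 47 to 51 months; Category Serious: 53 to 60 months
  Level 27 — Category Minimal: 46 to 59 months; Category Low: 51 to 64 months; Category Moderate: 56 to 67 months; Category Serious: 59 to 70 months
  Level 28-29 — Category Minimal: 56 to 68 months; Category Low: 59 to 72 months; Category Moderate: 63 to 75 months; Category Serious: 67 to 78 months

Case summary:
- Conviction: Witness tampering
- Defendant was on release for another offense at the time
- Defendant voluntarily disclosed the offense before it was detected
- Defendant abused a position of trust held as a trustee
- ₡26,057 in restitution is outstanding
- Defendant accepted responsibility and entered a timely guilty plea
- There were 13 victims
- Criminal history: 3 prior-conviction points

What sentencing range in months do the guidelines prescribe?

59-72 months

Base offense level for witness tampering: 25.
§1 applies: 25 + 1 = 26.
§2 applies (level before this adjustment is 26 ≥ 9, so +3): 26 + 3 = 29.
§3 does not apply.
§4 applies: 29 + 2 = 31.
§5 applies: 31 + 2 = 33.
§6 applies: 33 − 2 = 31.
§8 applies: 31 − 1 = 30.
Level 30 exceeds the maximum of 29; capped at 29.
Final offense level: 29.
Criminal history: 3 prior points → Category Low (3).
Level 29 falls in the 28-29 band.
Grid: Level 28-29 × Category Low = 59-72 months.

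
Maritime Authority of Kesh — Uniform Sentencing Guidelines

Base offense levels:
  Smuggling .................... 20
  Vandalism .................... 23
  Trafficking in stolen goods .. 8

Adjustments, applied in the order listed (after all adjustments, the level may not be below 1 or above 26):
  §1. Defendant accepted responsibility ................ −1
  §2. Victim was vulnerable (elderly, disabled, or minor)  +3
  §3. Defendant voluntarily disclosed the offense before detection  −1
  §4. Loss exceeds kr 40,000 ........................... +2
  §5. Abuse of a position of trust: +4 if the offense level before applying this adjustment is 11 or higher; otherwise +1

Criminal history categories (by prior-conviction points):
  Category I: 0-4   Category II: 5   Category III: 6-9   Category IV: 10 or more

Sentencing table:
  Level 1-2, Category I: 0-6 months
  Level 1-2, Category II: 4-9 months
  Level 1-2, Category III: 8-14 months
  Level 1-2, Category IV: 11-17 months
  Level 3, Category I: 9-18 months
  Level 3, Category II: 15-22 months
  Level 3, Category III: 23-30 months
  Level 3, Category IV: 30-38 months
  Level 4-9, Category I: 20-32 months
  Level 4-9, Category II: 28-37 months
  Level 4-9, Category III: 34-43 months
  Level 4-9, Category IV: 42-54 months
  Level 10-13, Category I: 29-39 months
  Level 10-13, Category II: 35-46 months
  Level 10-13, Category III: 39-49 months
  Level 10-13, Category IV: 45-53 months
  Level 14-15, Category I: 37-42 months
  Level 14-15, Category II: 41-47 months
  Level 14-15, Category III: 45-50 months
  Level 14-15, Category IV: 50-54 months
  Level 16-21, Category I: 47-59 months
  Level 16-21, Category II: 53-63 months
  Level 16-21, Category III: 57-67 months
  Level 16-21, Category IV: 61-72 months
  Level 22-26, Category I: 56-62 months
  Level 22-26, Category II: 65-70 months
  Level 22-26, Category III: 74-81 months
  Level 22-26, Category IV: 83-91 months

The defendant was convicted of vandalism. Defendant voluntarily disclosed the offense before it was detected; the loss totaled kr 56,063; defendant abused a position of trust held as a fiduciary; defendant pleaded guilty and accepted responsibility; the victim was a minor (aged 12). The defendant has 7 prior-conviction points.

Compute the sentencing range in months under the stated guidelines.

Base offense level for vandalism: 23.
§1 applies: 23 − 1 = 22.
§2 applies: 22 + 3 = 25.
§3 applies: 25 − 1 = 24.
§4 applies: 24 + 2 = 26.
§5 applies (level before this adjustment is 26 ≥ 11, so +4): 26 + 4 = 30.
Level 30 exceeds the maximum of 26; capped at 26.
Final offense level: 26.
Criminal history: 7 prior points → Category III (6-9).
Level 26 falls in the 22-26 band.
Grid: Level 22-26 × Category III = 74-81 months.

74-81 months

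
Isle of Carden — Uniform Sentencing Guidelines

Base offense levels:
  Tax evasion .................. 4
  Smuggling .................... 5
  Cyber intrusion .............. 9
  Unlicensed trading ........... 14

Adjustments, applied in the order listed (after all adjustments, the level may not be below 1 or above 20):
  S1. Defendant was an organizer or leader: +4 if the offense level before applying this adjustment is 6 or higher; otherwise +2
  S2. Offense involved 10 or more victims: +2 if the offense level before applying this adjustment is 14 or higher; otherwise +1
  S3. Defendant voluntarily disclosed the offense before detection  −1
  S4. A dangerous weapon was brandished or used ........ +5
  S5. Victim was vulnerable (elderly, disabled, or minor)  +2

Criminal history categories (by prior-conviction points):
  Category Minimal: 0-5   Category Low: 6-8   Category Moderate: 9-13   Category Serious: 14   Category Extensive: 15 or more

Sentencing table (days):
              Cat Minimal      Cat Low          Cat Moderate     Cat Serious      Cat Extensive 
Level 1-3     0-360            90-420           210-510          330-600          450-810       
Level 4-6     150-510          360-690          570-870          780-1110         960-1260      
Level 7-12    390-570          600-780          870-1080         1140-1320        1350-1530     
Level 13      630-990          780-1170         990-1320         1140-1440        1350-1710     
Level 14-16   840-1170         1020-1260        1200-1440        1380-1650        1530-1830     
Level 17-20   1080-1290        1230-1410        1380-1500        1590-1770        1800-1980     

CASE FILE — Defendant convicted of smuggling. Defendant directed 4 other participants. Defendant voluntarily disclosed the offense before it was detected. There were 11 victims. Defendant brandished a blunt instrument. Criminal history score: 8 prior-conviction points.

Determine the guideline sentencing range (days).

600-780 days

Base offense level for smuggling: 5.
S1 applies (level before this adjustment is 5 < 6, so +2): 5 + 2 = 7.
S2 applies (level before this adjustment is 7 < 14, so +1): 7 + 1 = 8.
S3 applies: 8 − 1 = 7.
S4 applies: 7 + 5 = 12.
Final offense level: 12.
Criminal history: 8 prior points → Category Low (6-8).
Level 12 falls in the 7-12 band.
Grid: Level 7-12 × Category Low = 600-780 days.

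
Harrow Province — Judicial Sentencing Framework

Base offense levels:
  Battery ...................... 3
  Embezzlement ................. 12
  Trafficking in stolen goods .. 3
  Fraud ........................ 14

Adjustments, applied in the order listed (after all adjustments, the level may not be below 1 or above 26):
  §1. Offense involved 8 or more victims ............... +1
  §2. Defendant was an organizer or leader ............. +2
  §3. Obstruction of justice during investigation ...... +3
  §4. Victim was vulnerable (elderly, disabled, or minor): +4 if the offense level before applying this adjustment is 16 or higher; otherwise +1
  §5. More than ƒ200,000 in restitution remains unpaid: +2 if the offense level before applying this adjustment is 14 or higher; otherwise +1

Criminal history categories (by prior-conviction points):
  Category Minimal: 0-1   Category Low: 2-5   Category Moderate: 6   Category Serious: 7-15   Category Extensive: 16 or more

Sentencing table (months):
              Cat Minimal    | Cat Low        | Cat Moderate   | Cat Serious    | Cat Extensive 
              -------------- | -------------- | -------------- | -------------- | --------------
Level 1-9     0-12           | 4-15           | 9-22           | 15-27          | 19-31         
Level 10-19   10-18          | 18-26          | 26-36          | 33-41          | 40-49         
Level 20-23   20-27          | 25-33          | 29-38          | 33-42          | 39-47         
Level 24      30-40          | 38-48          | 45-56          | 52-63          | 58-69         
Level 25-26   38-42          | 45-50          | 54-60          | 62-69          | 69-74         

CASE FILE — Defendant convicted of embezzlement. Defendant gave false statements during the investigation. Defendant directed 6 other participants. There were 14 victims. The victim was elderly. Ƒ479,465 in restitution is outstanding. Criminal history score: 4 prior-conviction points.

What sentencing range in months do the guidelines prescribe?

38-48 months

Base offense level for embezzlement: 12.
§1 applies: 12 + 1 = 13.
§2 applies: 13 + 2 = 15.
§3 applies: 15 + 3 = 18.
§4 applies (level before this adjustment is 18 ≥ 16, so +4): 18 + 4 = 22.
§5 applies (level before this adjustment is 22 ≥ 14, so +2): 22 + 2 = 24.
Final offense level: 24.
Criminal history: 4 prior points → Category Low (2-5).
Level 24 falls in the 24 band.
Grid: Level 24 × Category Low = 38-48 months.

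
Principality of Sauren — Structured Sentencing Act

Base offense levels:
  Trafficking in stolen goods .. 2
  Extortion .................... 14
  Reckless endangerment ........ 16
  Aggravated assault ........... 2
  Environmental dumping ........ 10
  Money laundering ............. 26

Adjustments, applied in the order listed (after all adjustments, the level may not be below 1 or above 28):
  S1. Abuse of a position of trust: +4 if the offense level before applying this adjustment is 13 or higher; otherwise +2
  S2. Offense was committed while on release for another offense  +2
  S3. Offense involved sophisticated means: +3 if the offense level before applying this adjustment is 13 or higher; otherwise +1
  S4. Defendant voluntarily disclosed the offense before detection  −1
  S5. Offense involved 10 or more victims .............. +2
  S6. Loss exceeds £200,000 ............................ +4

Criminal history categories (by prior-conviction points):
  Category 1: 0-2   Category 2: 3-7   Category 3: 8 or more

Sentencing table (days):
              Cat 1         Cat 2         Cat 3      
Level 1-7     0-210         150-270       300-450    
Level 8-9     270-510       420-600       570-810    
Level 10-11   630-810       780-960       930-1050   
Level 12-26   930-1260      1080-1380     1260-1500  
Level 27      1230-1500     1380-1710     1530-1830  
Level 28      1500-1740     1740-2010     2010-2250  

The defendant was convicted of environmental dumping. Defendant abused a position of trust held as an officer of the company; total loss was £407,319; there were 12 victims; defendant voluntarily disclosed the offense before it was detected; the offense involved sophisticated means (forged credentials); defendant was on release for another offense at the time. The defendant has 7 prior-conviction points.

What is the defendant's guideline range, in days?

1080-1380 days

Base offense level for environmental dumping: 10.
S1 applies (level before this adjustment is 10 < 13, so +2): 10 + 2 = 12.
S2 applies: 12 + 2 = 14.
S3 applies (level before this adjustment is 14 ≥ 13, so +3): 14 + 3 = 17.
S4 applies: 17 − 1 = 16.
S5 applies: 16 + 2 = 18.
S6 applies: 18 + 4 = 22.
Final offense level: 22.
Criminal history: 7 prior points → Category 2 (3-7).
Level 22 falls in the 12-26 band.
Grid: Level 12-26 × Category 2 = 1080-1380 days.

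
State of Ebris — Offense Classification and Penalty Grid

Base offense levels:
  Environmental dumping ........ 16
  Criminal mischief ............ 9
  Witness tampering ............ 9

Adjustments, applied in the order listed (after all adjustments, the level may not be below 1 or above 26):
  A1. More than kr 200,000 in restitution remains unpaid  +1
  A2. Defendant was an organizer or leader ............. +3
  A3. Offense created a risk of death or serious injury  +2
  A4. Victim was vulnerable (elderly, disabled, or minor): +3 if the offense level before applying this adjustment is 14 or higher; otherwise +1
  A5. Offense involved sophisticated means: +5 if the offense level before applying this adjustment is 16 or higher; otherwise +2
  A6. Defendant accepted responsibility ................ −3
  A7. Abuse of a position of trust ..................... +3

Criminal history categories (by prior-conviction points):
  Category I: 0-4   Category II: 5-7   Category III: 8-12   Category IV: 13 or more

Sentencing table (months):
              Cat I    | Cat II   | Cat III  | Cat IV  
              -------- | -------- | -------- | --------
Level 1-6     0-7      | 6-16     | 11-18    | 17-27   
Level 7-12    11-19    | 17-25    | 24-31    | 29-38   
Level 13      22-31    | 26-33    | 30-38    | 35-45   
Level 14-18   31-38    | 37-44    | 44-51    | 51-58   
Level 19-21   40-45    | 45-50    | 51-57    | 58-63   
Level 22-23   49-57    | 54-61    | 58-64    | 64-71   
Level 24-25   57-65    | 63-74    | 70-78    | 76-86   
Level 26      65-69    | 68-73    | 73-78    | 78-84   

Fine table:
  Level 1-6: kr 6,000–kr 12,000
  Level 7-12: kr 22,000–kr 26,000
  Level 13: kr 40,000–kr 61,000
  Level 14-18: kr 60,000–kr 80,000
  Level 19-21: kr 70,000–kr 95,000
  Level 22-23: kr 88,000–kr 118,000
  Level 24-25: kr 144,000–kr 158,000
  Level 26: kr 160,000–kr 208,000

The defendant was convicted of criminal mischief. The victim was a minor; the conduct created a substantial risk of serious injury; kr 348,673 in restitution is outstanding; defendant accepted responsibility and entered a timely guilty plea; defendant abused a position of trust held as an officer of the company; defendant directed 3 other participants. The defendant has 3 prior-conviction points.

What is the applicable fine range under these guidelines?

Base offense level for criminal mischief: 9.
A1 applies: 9 + 1 = 10.
A2 applies: 10 + 3 = 13.
A3 applies: 13 + 2 = 15.
A4 applies (level before this adjustment is 15 ≥ 14, so +3): 15 + 3 = 18.
A6 applies: 18 − 3 = 15.
A7 applies: 15 + 3 = 18.
Final offense level: 18.
Level 18 falls in the 14-18 band.
Fine table: Level 14-18 → kr 60,000–kr 80,000.

kr 60,000–kr 80,000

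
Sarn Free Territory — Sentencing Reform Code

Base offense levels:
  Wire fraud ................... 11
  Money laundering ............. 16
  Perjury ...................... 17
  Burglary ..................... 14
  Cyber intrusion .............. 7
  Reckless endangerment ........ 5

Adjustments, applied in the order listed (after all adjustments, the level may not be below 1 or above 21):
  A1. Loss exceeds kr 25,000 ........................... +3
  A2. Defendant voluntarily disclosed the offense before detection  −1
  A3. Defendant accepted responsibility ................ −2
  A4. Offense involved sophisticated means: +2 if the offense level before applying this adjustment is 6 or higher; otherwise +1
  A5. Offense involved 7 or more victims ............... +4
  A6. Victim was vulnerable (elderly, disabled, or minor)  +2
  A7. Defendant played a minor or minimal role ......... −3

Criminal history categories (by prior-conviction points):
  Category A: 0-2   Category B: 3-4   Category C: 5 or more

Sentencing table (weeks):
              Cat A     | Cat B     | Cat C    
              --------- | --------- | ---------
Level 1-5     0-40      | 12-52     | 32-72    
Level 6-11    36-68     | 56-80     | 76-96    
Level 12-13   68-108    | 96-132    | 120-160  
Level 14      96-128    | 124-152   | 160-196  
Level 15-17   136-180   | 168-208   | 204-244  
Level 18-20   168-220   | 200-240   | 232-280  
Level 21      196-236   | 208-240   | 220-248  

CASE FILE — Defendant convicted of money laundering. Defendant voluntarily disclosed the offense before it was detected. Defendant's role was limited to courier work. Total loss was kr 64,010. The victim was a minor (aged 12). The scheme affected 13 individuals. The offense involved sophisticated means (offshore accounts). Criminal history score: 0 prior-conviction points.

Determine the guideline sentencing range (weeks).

Base offense level for money laundering: 16.
A1 applies: 16 + 3 = 19.
A2 applies: 19 − 1 = 18.
A4 applies (level before this adjustment is 18 ≥ 6, so +2): 18 + 2 = 20.
A5 applies: 20 + 4 = 24.
A6 applies: 24 + 2 = 26.
A7 applies: 26 − 3 = 23.
Level 23 exceeds the maximum of 21; capped at 21.
Final offense level: 21.
Criminal history: 0 prior points → Category A (0-2).
Level 21 falls in the 21 band.
Grid: Level 21 × Category A = 196-236 weeks.

196-236 weeks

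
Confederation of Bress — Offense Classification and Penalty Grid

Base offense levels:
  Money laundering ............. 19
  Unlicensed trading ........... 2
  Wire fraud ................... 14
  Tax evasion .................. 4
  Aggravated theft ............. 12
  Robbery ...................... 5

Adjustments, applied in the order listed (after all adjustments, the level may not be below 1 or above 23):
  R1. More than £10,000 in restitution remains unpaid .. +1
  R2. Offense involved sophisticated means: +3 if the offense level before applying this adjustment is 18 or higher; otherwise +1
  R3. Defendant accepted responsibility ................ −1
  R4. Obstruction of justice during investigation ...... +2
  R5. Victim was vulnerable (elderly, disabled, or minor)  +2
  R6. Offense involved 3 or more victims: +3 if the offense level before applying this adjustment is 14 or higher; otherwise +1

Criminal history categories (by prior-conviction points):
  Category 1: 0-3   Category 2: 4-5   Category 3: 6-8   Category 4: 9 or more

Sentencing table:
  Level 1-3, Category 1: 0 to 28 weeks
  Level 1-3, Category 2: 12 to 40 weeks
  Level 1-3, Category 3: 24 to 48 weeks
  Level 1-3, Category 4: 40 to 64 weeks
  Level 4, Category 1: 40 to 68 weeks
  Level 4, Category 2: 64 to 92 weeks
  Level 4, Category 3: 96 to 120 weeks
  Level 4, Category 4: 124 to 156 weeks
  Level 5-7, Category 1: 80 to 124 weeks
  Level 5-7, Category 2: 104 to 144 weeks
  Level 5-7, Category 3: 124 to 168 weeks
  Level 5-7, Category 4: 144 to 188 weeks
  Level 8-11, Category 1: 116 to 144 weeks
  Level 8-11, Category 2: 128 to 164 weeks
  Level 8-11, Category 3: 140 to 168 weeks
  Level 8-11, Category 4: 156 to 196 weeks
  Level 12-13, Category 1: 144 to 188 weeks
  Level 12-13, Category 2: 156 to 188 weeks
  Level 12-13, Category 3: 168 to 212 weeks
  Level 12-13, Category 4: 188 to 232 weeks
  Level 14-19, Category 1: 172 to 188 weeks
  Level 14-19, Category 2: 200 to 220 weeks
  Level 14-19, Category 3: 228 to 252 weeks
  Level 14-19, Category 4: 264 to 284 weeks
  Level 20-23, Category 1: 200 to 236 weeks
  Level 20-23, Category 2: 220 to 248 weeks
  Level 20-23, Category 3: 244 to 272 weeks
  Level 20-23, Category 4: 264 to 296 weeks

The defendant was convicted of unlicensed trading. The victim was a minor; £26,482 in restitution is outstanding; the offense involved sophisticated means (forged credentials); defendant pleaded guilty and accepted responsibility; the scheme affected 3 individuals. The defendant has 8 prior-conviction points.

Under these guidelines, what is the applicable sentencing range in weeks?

124-168 weeks

Base offense level for unlicensed trading: 2.
R1 applies: 2 + 1 = 3.
R2 applies (level before this adjustment is 3 < 18, so +1): 3 + 1 = 4.
R3 applies: 4 − 1 = 3.
R5 applies: 3 + 2 = 5.
R6 applies (level before this adjustment is 5 < 14, so +1): 5 + 1 = 6.
Final offense level: 6.
Criminal history: 8 prior points → Category 3 (6-8).
Level 6 falls in the 5-7 band.
Grid: Level 5-7 × Category 3 = 124-168 weeks.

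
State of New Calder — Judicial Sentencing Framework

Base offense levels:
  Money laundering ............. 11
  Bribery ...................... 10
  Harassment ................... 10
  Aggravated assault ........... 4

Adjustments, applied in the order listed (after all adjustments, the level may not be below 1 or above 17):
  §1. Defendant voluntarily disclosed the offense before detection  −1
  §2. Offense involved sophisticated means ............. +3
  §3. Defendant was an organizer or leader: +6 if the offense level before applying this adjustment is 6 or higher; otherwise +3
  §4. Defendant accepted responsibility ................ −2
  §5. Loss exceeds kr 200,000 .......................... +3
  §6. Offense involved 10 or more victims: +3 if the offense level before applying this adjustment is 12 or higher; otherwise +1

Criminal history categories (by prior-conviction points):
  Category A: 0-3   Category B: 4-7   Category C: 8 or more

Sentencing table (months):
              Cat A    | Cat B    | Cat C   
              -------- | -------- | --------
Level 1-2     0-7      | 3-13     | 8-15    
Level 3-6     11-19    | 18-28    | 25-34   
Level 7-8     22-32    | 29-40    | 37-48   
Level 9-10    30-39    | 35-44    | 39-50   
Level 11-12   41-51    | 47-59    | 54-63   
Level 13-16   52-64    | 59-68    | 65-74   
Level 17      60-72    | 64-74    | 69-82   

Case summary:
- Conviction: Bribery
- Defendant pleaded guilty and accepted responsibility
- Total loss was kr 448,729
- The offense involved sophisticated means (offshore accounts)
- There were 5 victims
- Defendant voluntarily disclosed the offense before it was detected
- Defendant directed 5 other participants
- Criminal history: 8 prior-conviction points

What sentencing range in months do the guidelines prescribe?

69-82 months

Base offense level for bribery: 10.
§1 applies: 10 − 1 = 9.
§2 applies: 9 + 3 = 12.
§3 applies (level before this adjustment is 12 ≥ 6, so +6): 12 + 6 = 18.
§4 applies: 18 − 2 = 16.
§5 applies: 16 + 3 = 19.
Level 19 exceeds the maximum of 17; capped at 17.
Final offense level: 17.
Criminal history: 8 prior points → Category C (8+).
Level 17 falls in the 17 band.
Grid: Level 17 × Category C = 69-82 months.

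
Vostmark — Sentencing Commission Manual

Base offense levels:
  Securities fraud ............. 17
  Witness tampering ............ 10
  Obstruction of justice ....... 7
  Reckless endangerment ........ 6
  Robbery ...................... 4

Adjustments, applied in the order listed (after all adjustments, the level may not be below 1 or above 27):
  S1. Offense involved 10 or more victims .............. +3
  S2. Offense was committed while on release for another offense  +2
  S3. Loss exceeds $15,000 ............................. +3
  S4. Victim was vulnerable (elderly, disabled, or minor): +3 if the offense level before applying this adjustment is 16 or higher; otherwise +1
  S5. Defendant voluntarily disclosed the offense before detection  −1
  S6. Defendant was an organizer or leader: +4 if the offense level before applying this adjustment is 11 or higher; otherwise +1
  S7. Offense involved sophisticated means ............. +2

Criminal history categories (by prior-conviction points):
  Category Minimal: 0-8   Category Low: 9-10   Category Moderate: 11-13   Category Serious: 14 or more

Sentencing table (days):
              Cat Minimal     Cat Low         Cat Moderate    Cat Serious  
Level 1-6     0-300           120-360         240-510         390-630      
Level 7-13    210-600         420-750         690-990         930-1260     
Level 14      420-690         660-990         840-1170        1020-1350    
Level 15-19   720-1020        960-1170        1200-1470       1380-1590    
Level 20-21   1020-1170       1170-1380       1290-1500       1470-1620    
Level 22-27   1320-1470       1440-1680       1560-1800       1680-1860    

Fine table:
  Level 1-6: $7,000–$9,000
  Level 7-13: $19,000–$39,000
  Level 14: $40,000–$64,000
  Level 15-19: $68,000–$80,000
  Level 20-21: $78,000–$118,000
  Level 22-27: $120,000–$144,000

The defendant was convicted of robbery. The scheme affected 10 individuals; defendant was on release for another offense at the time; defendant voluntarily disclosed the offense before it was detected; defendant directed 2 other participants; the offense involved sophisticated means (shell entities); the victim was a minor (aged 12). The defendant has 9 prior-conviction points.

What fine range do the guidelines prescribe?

Base offense level for robbery: 4.
S1 applies: 4 + 3 = 7.
S2 applies: 7 + 2 = 9.
S3 does not apply.
S4 applies (level before this adjustment is 9 < 16, so +1): 9 + 1 = 10.
S5 applies: 10 − 1 = 9.
S6 applies (level before this adjustment is 9 < 11, so +1): 9 + 1 = 10.
S7 applies: 10 + 2 = 12.
Final offense level: 12.
Level 12 falls in the 7-13 band.
Fine table: Level 7-13 → $19,000–$39,000.

$19,000–$39,000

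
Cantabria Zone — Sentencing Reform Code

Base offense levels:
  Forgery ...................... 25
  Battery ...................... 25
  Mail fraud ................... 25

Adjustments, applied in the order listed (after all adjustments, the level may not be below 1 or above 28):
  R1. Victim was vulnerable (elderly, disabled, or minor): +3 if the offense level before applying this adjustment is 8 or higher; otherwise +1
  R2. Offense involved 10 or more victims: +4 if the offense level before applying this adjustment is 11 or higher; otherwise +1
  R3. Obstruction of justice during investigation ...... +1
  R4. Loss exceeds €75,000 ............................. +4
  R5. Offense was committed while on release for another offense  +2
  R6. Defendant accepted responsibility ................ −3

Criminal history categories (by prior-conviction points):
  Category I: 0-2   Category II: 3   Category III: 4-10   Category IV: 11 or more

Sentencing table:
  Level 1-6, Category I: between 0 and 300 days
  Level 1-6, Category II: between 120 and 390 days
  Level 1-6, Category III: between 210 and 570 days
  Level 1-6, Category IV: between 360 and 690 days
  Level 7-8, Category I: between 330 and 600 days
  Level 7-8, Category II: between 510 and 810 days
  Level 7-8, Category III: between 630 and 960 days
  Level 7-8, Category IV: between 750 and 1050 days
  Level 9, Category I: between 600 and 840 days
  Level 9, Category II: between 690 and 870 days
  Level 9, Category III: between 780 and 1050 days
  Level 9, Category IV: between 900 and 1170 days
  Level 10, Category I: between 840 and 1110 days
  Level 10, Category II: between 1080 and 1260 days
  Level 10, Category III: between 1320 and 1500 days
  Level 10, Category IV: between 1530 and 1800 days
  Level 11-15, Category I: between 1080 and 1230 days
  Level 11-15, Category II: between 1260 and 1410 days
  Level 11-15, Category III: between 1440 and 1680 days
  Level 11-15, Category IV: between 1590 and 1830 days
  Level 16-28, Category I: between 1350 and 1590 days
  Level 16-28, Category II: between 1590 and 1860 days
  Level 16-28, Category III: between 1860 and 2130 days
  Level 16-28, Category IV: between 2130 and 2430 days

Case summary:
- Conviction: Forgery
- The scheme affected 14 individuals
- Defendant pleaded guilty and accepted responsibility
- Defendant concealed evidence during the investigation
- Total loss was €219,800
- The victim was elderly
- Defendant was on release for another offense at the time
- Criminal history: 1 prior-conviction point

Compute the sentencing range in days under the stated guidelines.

1350-1590 days

Base offense level for forgery: 25.
R1 applies (level before this adjustment is 25 ≥ 8, so +3): 25 + 3 = 28.
R2 applies (level before this adjustment is 28 ≥ 11, so +4): 28 + 4 = 32.
R3 applies: 32 + 1 = 33.
R4 applies: 33 + 4 = 37.
R5 applies: 37 + 2 = 39.
R6 applies: 39 − 3 = 36.
Level 36 exceeds the maximum of 28; capped at 28.
Final offense level: 28.
Criminal history: 1 prior point → Category I (0-2).
Level 28 falls in the 16-28 band.
Grid: Level 16-28 × Category I = 1350-1590 days.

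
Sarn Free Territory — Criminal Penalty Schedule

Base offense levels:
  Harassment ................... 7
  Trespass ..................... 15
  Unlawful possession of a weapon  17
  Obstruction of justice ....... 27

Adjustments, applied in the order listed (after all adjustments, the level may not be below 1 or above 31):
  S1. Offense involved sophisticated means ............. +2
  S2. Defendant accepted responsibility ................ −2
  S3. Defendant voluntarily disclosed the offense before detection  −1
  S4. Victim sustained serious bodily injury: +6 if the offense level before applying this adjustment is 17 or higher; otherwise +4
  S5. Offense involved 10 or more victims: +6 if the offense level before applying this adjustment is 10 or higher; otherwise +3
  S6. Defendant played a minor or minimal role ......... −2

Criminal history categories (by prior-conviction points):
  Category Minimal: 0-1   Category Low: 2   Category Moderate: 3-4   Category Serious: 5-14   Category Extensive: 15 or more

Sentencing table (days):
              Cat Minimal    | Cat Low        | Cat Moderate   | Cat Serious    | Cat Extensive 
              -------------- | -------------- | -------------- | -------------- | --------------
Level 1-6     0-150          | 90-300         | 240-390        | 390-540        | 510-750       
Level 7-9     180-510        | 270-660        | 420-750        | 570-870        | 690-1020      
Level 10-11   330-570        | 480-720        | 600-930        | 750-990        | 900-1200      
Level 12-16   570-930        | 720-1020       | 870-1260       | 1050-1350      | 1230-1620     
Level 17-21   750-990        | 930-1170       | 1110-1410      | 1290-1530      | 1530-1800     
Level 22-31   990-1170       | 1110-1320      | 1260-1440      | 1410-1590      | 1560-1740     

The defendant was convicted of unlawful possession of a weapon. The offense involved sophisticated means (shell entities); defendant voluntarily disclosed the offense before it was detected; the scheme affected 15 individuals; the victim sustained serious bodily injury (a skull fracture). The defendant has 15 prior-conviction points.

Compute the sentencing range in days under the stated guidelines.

1560-1740 days

Base offense level for unlawful possession of a weapon: 17.
S1 applies: 17 + 2 = 19.
S2 does not apply.
S3 applies: 19 − 1 = 18.
S4 applies (level before this adjustment is 18 ≥ 17, so +6): 18 + 6 = 24.
S5 applies (level before this adjustment is 24 ≥ 10, so +6): 24 + 6 = 30.
Final offense level: 30.
Criminal history: 15 prior points → Category Extensive (15+).
Level 30 falls in the 22-31 band.
Grid: Level 22-31 × Category Extensive = 1560-1740 days.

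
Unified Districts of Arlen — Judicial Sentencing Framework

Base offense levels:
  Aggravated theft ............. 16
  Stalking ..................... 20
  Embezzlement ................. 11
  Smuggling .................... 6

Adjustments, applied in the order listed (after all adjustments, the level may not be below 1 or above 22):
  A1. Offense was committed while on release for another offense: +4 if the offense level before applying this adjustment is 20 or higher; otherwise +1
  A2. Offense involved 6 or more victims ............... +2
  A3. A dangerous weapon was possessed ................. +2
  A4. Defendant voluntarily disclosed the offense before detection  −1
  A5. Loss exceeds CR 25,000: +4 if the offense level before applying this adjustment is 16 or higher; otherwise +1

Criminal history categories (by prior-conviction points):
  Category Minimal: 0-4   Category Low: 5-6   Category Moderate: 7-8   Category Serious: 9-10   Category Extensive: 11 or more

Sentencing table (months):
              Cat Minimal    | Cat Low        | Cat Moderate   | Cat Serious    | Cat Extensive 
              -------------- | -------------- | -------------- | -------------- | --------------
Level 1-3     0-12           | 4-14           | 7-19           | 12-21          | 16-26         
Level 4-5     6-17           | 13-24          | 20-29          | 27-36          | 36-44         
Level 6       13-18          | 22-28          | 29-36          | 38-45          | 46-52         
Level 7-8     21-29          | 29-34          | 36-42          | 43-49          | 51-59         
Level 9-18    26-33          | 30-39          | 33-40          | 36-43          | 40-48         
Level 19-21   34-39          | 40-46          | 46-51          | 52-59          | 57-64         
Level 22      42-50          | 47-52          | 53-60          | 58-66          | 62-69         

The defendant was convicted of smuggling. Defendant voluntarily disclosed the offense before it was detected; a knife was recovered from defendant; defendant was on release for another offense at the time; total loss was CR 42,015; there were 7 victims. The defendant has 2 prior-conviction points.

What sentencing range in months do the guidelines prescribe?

Base offense level for smuggling: 6.
A1 applies (level before this adjustment is 6 < 20, so +1): 6 + 1 = 7.
A2 applies: 7 + 2 = 9.
A3 applies: 9 + 2 = 11.
A4 applies: 11 − 1 = 10.
A5 applies (level before this adjustment is 10 < 16, so +1): 10 + 1 = 11.
Final offense level: 11.
Criminal history: 2 prior points → Category Minimal (0-4).
Level 11 falls in the 9-18 band.
Grid: Level 9-18 × Category Minimal = 26-33 months.

26-33 months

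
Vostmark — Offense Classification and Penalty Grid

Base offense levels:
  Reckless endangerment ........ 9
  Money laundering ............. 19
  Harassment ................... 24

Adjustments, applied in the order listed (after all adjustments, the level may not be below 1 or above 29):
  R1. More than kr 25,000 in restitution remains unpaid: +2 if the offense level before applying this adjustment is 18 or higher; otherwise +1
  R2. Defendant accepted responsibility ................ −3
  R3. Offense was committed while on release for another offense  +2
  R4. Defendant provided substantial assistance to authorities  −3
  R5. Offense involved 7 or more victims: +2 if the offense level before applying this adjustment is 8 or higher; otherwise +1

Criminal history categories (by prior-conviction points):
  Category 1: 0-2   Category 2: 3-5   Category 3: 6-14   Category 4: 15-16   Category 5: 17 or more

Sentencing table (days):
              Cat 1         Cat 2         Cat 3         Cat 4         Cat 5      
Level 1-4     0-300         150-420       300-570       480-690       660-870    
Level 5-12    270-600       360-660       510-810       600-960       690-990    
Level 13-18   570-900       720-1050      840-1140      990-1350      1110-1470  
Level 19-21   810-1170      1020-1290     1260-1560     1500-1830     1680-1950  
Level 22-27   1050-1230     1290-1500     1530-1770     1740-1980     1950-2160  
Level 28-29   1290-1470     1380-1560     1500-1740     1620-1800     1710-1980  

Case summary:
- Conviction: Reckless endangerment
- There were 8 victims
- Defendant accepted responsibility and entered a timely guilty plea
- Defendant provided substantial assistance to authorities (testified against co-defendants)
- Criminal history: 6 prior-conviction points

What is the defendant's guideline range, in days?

Base offense level for reckless endangerment: 9.
R1 does not apply.
R2 applies: 9 − 3 = 6.
R3 does not apply.
R4 applies: 6 − 3 = 3.
R5 applies (level before this adjustment is 3 < 8, so +1): 3 + 1 = 4.
Final offense level: 4.
Criminal history: 6 prior points → Category 3 (6-14).
Level 4 falls in the 1-4 band.
Grid: Level 1-4 × Category 3 = 300-570 days.

300-570 days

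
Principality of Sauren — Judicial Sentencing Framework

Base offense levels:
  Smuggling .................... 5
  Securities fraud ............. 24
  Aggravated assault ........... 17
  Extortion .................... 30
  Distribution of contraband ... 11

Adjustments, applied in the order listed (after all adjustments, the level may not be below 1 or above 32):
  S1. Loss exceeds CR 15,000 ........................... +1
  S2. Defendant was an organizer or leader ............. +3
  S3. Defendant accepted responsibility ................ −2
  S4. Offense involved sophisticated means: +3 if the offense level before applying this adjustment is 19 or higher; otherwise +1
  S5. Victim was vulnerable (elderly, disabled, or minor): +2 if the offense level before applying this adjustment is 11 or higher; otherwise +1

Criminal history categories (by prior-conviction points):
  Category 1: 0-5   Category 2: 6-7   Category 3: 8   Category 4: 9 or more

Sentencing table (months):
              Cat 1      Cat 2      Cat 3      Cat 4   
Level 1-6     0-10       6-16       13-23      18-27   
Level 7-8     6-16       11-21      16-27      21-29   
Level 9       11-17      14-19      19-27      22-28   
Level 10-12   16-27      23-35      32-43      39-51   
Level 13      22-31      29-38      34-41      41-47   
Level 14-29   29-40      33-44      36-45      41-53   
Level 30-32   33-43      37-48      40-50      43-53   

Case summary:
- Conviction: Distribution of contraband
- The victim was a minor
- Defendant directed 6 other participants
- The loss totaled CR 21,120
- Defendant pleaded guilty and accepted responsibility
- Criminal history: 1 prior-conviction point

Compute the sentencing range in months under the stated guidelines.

29-40 months

Base offense level for distribution of contraband: 11.
S1 applies: 11 + 1 = 12.
S2 applies: 12 + 3 = 15.
S3 applies: 15 − 2 = 13.
S4 does not apply.
S5 applies (level before this adjustment is 13 ≥ 11, so +2): 13 + 2 = 15.
Final offense level: 15.
Criminal history: 1 prior point → Category 1 (0-5).
Level 15 falls in the 14-29 band.
Grid: Level 14-29 × Category 1 = 29-40 months.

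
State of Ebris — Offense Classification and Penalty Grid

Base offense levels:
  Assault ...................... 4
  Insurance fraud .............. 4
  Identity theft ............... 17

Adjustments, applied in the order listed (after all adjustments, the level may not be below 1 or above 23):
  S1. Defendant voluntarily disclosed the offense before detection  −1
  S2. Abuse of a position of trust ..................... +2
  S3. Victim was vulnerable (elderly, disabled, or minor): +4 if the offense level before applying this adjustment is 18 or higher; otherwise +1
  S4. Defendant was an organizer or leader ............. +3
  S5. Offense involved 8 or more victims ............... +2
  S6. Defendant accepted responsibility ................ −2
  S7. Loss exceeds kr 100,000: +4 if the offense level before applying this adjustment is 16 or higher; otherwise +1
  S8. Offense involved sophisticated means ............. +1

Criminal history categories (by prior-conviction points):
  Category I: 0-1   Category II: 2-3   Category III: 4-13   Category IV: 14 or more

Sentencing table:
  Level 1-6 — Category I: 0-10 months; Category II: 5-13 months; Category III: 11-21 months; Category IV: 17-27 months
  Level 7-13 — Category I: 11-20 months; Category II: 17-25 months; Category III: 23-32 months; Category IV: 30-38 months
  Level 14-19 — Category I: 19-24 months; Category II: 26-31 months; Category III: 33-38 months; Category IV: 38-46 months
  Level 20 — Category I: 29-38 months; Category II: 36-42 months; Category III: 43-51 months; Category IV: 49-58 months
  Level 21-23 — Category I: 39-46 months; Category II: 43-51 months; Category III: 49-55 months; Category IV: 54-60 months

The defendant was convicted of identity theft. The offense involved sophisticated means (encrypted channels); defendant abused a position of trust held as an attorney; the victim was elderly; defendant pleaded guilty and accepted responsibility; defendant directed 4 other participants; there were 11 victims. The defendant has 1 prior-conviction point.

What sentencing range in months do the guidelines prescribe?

Base offense level for identity theft: 17.
S1 does not apply.
S2 applies: 17 + 2 = 19.
S3 applies (level before this adjustment is 19 ≥ 18, so +4): 19 + 4 = 23.
S4 applies: 23 + 3 = 26.
S5 applies: 26 + 2 = 28.
S6 applies: 28 − 2 = 26.
S7 does not apply.
S8 applies: 26 + 1 = 27.
Level 27 exceeds the maximum of 23; capped at 23.
Final offense level: 23.
Criminal history: 1 prior point → Category I (0-1).
Level 23 falls in the 21-23 band.
Grid: Level 21-23 × Category I = 39-46 months.

39-46 months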